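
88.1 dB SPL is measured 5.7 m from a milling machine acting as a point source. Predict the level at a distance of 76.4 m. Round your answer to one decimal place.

Spherical spreading from a point source gives a 20·log₁₀(r₂/r₁) drop.
L₂ = 88.1 − 20·log₁₀(76.4/5.7) = 88.1 − 22.544 = 65.56 dB SPL.

65.6 dB SPL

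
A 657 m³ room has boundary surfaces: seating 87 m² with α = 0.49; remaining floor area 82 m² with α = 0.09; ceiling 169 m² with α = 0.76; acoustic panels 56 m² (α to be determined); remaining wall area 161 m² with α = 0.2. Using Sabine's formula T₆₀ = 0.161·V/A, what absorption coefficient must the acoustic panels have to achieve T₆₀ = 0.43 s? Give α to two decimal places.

0.63

From T₆₀ = 0.161·V/A, the target T₆₀ = 0.43 s needs A = 0.161·657/0.43 = 245.99 m².
Absorption from the other surfaces = 87·0.49 + 82·0.09 + 169·0.76 + 161·0.2 = 210.65 m², so the acoustic panels must supply 35.34 m² over 56 m².
α = 35.34/56 = 0.631.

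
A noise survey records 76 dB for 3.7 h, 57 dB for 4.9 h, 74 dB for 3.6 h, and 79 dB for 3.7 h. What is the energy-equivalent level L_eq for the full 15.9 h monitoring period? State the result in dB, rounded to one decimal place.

75.3 dB

L_eq = 10·log₁₀[(1/T)·Σ tᵢ·10^(Lᵢ/10)] with T = 15.9 h.
Σ tᵢ·10^(Lᵢ/10) = 3.7·10^(76/10) + 4.9·10^(57/10) + 3.6·10^(74/10) + 3.7·10^(79/10) = 5.341e+08.
L_eq = 10·log₁₀(5.341e+08/15.9) = 75.26 dB.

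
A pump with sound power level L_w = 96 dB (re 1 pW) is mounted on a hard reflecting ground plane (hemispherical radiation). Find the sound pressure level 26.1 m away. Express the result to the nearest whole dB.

60 dB

Free-field hemispherical radiation: L_p = L_w − 10·log₁₀(2π·r²), r = 26.1 m.
2π·r² = 4280 m², 10·log₁₀ of that is 36.315 dB.
L_p = 96 − 36.315 = 59.69 dB.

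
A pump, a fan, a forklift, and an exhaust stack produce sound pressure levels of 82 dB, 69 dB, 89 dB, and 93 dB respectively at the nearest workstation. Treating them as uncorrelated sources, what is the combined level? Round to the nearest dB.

Incoherent sources combine by intensity addition: L_total = 10·log₁₀(Σ 10^(L_i/10)).
Σ 10^(L/10) = 10^(82/10) + 10^(69/10) + 10^(89/10) + 10^(93/10) = 2.956e+09.
L_total = 10·log₁₀(2.956e+09) = 94.71 dB.

95 dB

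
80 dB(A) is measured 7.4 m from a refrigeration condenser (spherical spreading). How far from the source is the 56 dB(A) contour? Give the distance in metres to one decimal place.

117.3 m

For a point source L₁ − L₂ = 20·log₁₀(r₂/r₁), so r₂ = r₁·10^((L₁−L₂)/20).
r₂ = 7.4·10^((80−56)/20) = 7.4·10^(24.0/20) = 117.28 m.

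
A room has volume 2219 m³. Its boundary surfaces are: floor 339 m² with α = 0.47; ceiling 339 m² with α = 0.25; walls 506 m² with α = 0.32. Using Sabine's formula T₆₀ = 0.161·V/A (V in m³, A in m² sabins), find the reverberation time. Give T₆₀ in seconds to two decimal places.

0.88 s

Total absorption A = 339·0.47 + 339·0.25 + 506·0.32 = 406.00 m² sabins.
T₆₀ = 0.161·V/A = 0.161·2219/406.00 = 0.880 s.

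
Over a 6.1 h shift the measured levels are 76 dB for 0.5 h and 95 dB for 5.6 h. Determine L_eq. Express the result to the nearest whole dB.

The energy average is taken in the linear domain: L_eq = 10·log₁₀[(Σ tᵢ·10^(Lᵢ/10))/T], T = 6.1 h.
Σ tᵢ·10^(Lᵢ/10) = 0.5·10^(76/10) + 5.6·10^(95/10) = 1.773e+10.
L_eq = 10·log₁₀(1.773e+10/6.1) = 94.63 dB.

95 dB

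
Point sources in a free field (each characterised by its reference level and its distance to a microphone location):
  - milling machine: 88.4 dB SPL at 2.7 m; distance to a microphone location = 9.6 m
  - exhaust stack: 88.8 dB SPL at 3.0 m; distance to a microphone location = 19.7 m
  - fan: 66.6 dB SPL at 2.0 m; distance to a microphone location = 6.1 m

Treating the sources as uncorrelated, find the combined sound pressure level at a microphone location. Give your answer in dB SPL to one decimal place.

Propagate each source to the receiver with L = L_ref − 20·log₁₀(r/r_ref), then add intensities.
milling machine: 88.4 − 20·log₁₀(9.6/2.7) = 88.4 − 11.02 = 77.38 dB SPL.
exhaust stack: 88.8 − 20·log₁₀(19.7/3.0) = 88.8 − 16.35 = 72.45 dB SPL.
fan: 66.6 − 20·log₁₀(6.1/2.0) = 66.6 − 9.69 = 56.91 dB SPL.
Σ 10^(L/10) = 7.281e+07 → L_total = 10·log₁₀(7.281e+07) = 78.62 dB SPL.

78.6 dB SPL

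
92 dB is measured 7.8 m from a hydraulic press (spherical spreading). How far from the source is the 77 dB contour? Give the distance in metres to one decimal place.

43.9 m

Point-source spreading drops the level by 20·log₁₀(r₂/r₁); inverting, r₂/r₁ = 10^(ΔL/20).
r₂ = 7.8·10^((92−77)/20) = 7.8·10^(15.0/20) = 43.86 m.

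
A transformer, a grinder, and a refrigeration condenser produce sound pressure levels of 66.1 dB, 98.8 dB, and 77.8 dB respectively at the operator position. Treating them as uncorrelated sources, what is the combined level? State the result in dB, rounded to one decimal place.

98.8 dB

Incoherent sources combine by intensity addition: L_total = 10·log₁₀(Σ 10^(L_i/10)).
Σ 10^(L/10) = 10^(66.1/10) + 10^(98.8/10) + 10^(77.8/10) = 7.650e+09.
L_total = 10·log₁₀(7.650e+09) = 98.84 dB.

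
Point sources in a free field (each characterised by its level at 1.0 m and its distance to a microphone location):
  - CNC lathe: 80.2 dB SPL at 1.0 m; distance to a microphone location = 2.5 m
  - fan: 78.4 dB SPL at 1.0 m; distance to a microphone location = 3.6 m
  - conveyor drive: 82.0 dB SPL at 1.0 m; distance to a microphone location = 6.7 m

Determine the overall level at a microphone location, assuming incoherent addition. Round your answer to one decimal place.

74.1 dB SPL

Apply inverse-square spreading to bring every level to the receiver, then sum 10^(L/10).
CNC lathe: 80.2 − 20·log₁₀(2.5/1.0) = 80.2 − 7.96 = 72.24 dB SPL.
fan: 78.4 − 20·log₁₀(3.6/1.0) = 78.4 − 11.13 = 67.27 dB SPL.
conveyor drive: 82.0 − 20·log₁₀(6.7/1.0) = 82.0 − 16.52 = 65.48 dB SPL.
Σ 10^(L/10) = 2.562e+07 → L_total = 10·log₁₀(2.562e+07) = 74.09 dB SPL.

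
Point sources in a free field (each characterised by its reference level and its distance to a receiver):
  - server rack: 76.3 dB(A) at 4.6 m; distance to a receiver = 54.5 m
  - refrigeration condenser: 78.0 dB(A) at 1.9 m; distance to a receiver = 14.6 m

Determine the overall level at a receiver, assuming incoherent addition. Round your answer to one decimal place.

First find each source's level at the receiver (point-source: −20·log₁₀(r/r_ref)), then combine on an intensity basis.
server rack: 76.3 − 20·log₁₀(54.5/4.6) = 76.3 − 21.47 = 54.83 dB(A).
refrigeration condenser: 78.0 − 20·log₁₀(14.6/1.9) = 78.0 − 17.71 = 60.29 dB(A).
Σ 10^(L/10) = 1.372e+06 → L_total = 10·log₁₀(1.372e+06) = 61.37 dB(A).

61.4 dB(A)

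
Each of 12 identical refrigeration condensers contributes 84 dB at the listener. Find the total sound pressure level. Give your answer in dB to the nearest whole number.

L_total = L₁ + 10·log₁₀ N for N identical incoherent sources.
L_total = 84 + 10·log₁₀(12) = 84 + 10.792 = 94.79 dB.

95 dB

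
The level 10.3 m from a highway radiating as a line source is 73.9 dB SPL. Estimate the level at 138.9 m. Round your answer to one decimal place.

62.6 dB SPL

For a line source, L₂ = L₁ − 10·log₁₀(r₂/r₁).
L₂ = 73.9 − 10·log₁₀(138.9/10.3) = 73.9 − 11.299 = 62.60 dB SPL.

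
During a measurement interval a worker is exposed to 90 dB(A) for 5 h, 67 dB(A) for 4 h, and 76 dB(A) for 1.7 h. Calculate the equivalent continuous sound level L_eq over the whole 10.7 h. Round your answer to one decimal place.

Weight each interval's intensity by its duration and average over T = 10.7 h:
Σ tᵢ·10^(Lᵢ/10) = 5·10^(90/10) + 4·10^(67/10) + 1.7·10^(76/10) = 5.088e+09.
L_eq = 10·log₁₀(5.088e+09/10.7) = 86.77 dB(A).

86.8 dB(A)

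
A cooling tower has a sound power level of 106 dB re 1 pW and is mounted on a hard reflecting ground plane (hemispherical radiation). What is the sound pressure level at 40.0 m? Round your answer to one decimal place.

Free-field hemispherical radiation: L_p = L_w − 10·log₁₀(2π·r²), r = 40.0 m.
2π·r² = 1.005e+04 m², 10·log₁₀ of that is 40.023 dB.
L_p = 106 − 40.023 = 65.98 dB.

66.0 dB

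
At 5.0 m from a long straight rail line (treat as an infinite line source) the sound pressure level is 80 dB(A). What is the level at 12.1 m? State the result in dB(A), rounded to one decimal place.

For a line source, L₂ = L₁ − 10·log₁₀(r₂/r₁).
L₂ = 80 − 10·log₁₀(12.1/5.0) = 80 − 3.838 = 76.16 dB(A).

76.2 dB(A)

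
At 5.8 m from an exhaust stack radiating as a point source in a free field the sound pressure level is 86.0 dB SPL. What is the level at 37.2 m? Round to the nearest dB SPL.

70 dB SPL

Spherical spreading from a point source gives a 20·log₁₀(r₂/r₁) drop.
L₂ = 86.0 − 20·log₁₀(37.2/5.8) = 86.0 − 16.142 = 69.86 dB SPL.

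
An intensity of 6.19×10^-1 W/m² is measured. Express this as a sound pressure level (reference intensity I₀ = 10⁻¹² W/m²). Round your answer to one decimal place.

117.9 dB

I/I₀ = 6.19×10^-1/10⁻¹² = 6.19×10^11, and L = 10·log₁₀(I/I₀).
L = 10·(0.7917 + 11) = 117.92 dB.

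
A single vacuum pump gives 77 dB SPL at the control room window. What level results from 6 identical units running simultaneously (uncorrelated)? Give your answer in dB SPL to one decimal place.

N identical incoherent sources raise the level by 10·log₁₀ N.
L_total = 77 + 10·log₁₀(6) = 77 + 7.782 = 84.78 dB SPL.

84.8 dB SPL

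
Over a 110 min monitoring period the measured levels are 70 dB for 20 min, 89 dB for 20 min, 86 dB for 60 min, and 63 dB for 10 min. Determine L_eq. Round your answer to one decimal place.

Weight each interval's intensity by its duration and average over T = 110 min:
Σ tᵢ·10^(Lᵢ/10) = 20·10^(70/10) + 20·10^(89/10) + 60·10^(86/10) + 10·10^(63/10) = 3.999e+10.
L_eq = 10·log₁₀(3.999e+10/110) = 85.61 dB.

85.6 dB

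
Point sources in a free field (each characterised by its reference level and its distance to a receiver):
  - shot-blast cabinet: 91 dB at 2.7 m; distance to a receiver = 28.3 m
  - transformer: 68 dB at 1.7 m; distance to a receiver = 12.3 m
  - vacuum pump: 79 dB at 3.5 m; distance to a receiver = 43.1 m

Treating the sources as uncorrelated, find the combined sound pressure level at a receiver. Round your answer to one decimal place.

Propagate each source to the receiver with L = L_ref − 20·log₁₀(r/r_ref), then add intensities.
shot-blast cabinet: 91 − 20·log₁₀(28.3/2.7) = 91 − 20.41 = 70.59 dB.
transformer: 68 − 20·log₁₀(12.3/1.7) = 68 − 17.19 = 50.81 dB.
vacuum pump: 79 − 20·log₁₀(43.1/3.5) = 79 − 21.81 = 57.19 dB.
Σ 10^(L/10) = 1.210e+07 → L_total = 10·log₁₀(1.210e+07) = 70.83 dB.

70.8 dB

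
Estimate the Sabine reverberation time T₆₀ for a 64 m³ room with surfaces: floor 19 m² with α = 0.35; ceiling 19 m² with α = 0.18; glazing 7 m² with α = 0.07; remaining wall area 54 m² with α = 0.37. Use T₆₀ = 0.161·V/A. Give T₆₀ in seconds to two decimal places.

0.34 s

A = Σ Sᵢαᵢ = 19·0.35 + 19·0.18 + 7·0.07 + 54·0.37 = 30.54 m².
T₆₀ = 0.161 × 64 / 30.54 = 0.337 s.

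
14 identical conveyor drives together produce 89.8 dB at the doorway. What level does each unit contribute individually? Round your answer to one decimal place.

78.3 dB

For N identical incoherent sources L_total = L₁ + 10·log₁₀ N, so L₁ = 89.8 − 10·log₁₀(14) = 89.8 − 11.461.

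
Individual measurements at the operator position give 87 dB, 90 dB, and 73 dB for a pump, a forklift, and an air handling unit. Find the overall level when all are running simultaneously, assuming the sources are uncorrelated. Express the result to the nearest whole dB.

For uncorrelated sources the intensities add, so convert each level to linear form, sum, and take 10·log₁₀ of the total.
Σ 10^(L/10) = 10^(87/10) + 10^(90/10) + 10^(73/10) = 1.521e+09.
L_total = 10·log₁₀(1.521e+09) = 91.82 dB.

92 dB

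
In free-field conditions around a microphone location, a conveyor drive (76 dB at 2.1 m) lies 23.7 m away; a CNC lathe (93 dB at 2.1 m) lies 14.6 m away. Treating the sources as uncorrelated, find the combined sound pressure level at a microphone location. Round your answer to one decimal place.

76.2 dB

Apply inverse-square spreading to bring every level to the receiver, then sum 10^(L/10).
conveyor drive: 76 − 20·log₁₀(23.7/2.1) = 76 − 21.05 = 54.95 dB.
CNC lathe: 93 − 20·log₁₀(14.6/2.1) = 93 − 16.84 = 76.16 dB.
Σ 10^(L/10) = 4.159e+07 → L_total = 10·log₁₀(4.159e+07) = 76.19 dB.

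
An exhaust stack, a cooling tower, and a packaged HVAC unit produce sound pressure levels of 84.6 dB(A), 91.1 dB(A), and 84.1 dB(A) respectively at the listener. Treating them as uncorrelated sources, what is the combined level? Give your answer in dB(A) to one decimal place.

92.6 dB(A)

Incoherent sources combine by intensity addition: L_total = 10·log₁₀(Σ 10^(L_i/10)).
Σ 10^(L/10) = 10^(84.6/10) + 10^(91.1/10) + 10^(84.1/10) = 1.834e+09.
L_total = 10·log₁₀(1.834e+09) = 92.63 dB(A).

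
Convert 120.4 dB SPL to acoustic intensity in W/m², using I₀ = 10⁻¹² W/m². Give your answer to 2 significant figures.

L = 10·log₁₀(I/I₀) ⇒ I = I₀·10^(L/10) = 10⁻¹² × 10^12.04.

1.1 W/m²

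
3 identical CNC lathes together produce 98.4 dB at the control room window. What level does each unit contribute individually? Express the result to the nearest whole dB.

94 dB

3 equal contributions raise the level by 10·log₁₀ 3 = 4.771 dB, so each unit alone gives 98.4 − 4.771.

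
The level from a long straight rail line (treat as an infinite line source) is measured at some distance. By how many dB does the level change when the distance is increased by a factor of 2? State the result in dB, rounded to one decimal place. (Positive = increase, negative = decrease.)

A line source loses 3 dB per doubling of distance; generally ΔL = −10·log₁₀(r₂/r₁).
ΔL = −10·log₁₀(2) = -3.01 dB.

-3.0 dB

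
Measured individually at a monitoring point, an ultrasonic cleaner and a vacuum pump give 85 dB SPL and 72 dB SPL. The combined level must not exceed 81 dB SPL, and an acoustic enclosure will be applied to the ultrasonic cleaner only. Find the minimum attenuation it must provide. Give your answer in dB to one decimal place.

Fixed contribution from the other source: Σ 10^(L/10) = 10^(72/10) = 1.585e+07 (72.00 dB SPL).
The limit corresponds to 10^(81/10) = 1.259e+08; subtracting the fixed part leaves 1.100e+08 for the ultrasonic cleaner, i.e. 80.42 dB SPL.
Required insertion loss = 85 − 80.42 = 4.58 dB.

4.6 dB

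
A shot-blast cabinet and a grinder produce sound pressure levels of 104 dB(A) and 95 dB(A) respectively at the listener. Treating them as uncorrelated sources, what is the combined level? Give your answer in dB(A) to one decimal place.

Incoherent sources combine by intensity addition: L_total = 10·log₁₀(Σ 10^(L_i/10)).
Σ 10^(L/10) = 10^(104/10) + 10^(95/10) = 2.828e+10.
L_total = 10·log₁₀(2.828e+10) = 104.51 dB(A).

104.5 dB(A)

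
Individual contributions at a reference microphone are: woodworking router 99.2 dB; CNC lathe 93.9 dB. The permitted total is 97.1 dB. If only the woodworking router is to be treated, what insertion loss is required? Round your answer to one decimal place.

Everything except the woodworking router sums to 10^(93.9/10) = 2.455e+09 in linear terms, 93.90 dB.
The limit corresponds to 10^(97.1/10) = 5.129e+09; subtracting the fixed part leaves 2.674e+09 for the woodworking router, i.e. 94.27 dB.
So the woodworking router must be reduced from 99.2 to 94.27 dB: IL = 4.93 dB.

4.9 dB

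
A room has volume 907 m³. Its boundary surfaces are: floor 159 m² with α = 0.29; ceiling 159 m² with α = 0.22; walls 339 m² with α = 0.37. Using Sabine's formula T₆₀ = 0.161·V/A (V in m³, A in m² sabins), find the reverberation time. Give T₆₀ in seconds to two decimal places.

Total absorption A = 159·0.29 + 159·0.22 + 339·0.37 = 206.52 m² sabins.
T₆₀ = 0.161·V/A = 0.161·907/206.52 = 0.707 s.

0.71 s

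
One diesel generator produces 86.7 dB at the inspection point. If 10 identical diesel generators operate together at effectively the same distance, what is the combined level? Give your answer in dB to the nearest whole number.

97 dB

L_total = L₁ + 10·log₁₀ N for N identical incoherent sources.
L_total = 86.7 + 10·log₁₀(10) = 86.7 + 10.000 = 96.70 dB.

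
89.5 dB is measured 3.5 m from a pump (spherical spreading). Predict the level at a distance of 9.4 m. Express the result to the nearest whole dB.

Point-source attenuation: ΔL = 20·log₁₀(r₂/r₁) = 20·log₁₀(9.4/3.5) = 8.581 dB.
L₂ = 89.5 − 20·log₁₀(9.4/3.5) = 89.5 − 8.581 = 80.92 dB.

81 dB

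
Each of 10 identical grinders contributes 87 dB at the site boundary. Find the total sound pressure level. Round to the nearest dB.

N identical incoherent sources raise the level by 10·log₁₀ N.
L_total = 87 + 10·log₁₀(10) = 87 + 10.000 = 97.00 dB.

97 dB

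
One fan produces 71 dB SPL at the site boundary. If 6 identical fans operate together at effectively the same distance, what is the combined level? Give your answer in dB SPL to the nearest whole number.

N identical incoherent sources raise the level by 10·log₁₀ N.
L_total = 71 + 10·log₁₀(6) = 71 + 7.782 = 78.78 dB SPL.

79 dB SPL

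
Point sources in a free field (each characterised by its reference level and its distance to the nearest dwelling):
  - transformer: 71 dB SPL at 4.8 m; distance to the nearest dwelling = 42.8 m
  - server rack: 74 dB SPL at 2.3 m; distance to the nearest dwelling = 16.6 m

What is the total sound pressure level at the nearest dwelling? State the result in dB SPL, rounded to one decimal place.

First find each source's level at the receiver (point-source: −20·log₁₀(r/r_ref)), then combine on an intensity basis.
transformer: 71 − 20·log₁₀(42.8/4.8) = 71 − 19.00 = 52.00 dB SPL.
server rack: 74 − 20·log₁₀(16.6/2.3) = 74 − 17.17 = 56.83 dB SPL.
Σ 10^(L/10) = 6.406e+05 → L_total = 10·log₁₀(6.406e+05) = 58.07 dB SPL.

58.1 dB SPL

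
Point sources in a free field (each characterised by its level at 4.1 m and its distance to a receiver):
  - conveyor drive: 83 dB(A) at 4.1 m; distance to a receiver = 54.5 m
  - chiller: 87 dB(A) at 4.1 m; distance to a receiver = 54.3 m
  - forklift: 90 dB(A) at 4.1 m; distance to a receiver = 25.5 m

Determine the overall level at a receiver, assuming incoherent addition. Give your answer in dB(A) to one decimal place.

74.7 dB(A)

Apply inverse-square spreading to bring every level to the receiver, then sum 10^(L/10).
conveyor drive: 83 − 20·log₁₀(54.5/4.1) = 83 − 22.47 = 60.53 dB(A).
chiller: 87 − 20·log₁₀(54.3/4.1) = 87 − 22.44 = 64.56 dB(A).
forklift: 90 − 20·log₁₀(25.5/4.1) = 90 − 15.88 = 74.12 dB(A).
Σ 10^(L/10) = 2.984e+07 → L_total = 10·log₁₀(2.984e+07) = 74.75 dB(A).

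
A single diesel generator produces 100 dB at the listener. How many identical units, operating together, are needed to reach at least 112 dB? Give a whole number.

Need L₁ + 10·log₁₀ N ≥ 112, i.e. log₁₀ N ≥ 1.20.
N ≥ 10^(12.0/10) = 15.849, so N = 16.

16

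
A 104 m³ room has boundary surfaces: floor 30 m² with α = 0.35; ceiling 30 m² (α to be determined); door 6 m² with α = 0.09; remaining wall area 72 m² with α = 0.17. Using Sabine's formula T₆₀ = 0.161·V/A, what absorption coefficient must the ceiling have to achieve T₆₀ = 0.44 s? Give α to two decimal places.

0.49

From T₆₀ = 0.161·V/A, the target T₆₀ = 0.44 s needs A = 0.161·104/0.44 = 38.05 m².
Absorption from the other surfaces = 30·0.35 + 6·0.09 + 72·0.17 = 23.28 m², so the ceiling must supply 14.77 m² over 30 m².
α = 14.77/30 = 0.492.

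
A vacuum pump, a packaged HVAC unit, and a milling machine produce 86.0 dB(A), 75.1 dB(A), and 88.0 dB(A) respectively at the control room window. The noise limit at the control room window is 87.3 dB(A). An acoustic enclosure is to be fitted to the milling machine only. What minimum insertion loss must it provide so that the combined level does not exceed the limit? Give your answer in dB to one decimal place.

7.7 dB

Fixed contribution from the other sources: Σ 10^(L/10) = 10^(86.0/10) + 10^(75.1/10) = 4.305e+08 (86.34 dB(A)).
The limit corresponds to 10^(87.3/10) = 5.370e+08; subtracting the fixed part leaves 1.066e+08 for the milling machine, i.e. 80.28 dB(A).
So the milling machine must be reduced from 88.0 to 80.28 dB(A): IL = 7.72 dB.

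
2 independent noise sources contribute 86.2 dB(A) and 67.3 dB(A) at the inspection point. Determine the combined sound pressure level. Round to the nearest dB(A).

86 dB(A)

For uncorrelated sources the intensities add, so convert each level to linear form, sum, and take 10·log₁₀ of the total.
Σ 10^(L/10) = 10^(86.2/10) + 10^(67.3/10) = 4.222e+08.
L_total = 10·log₁₀(4.222e+08) = 86.26 dB(A).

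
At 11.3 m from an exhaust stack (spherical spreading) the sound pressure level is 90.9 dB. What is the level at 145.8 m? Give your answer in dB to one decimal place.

68.7 dB

Point-source attenuation: ΔL = 20·log₁₀(r₂/r₁) = 20·log₁₀(145.8/11.3) = 22.214 dB.
L₂ = 90.9 − 20·log₁₀(145.8/11.3) = 90.9 − 22.214 = 68.69 dB.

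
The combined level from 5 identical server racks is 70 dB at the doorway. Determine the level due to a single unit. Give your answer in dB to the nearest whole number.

Dividing the total intensity by 5 lowers the level by 10·log₁₀ 5 = 6.990 dB: L₁ = 70 − 6.990.

63 dB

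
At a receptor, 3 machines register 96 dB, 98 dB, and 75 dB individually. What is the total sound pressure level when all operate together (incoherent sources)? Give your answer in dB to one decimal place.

For uncorrelated sources the intensities add, so convert each level to linear form, sum, and take 10·log₁₀ of the total.
Σ 10^(L/10) = 10^(96/10) + 10^(98/10) + 10^(75/10) = 1.032e+10.
L_total = 10·log₁₀(1.032e+10) = 100.14 dB.

100.1 dB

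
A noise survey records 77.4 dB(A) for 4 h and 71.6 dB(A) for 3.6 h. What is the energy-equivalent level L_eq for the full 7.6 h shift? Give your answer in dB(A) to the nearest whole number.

76 dB(A)

L_eq = 10·log₁₀[(1/T)·Σ tᵢ·10^(Lᵢ/10)] with T = 7.6 h.
Σ tᵢ·10^(Lᵢ/10) = 4·10^(77.4/10) + 3.6·10^(71.6/10) = 2.719e+08.
L_eq = 10·log₁₀(2.719e+08/7.6) = 75.54 dB(A).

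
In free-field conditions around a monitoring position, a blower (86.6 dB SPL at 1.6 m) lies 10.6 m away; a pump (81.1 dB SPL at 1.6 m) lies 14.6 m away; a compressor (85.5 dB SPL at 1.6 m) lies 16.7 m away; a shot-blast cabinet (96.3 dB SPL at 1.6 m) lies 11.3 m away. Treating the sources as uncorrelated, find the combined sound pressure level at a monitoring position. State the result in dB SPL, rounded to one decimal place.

Propagate each source to the receiver with L = L_ref − 20·log₁₀(r/r_ref), then add intensities.
blower: 86.6 − 20·log₁₀(10.6/1.6) = 86.6 − 16.42 = 70.18 dB SPL.
pump: 81.1 − 20·log₁₀(14.6/1.6) = 81.1 − 19.20 = 61.90 dB SPL.
compressor: 85.5 − 20·log₁₀(16.7/1.6) = 85.5 − 20.37 = 65.13 dB SPL.
shot-blast cabinet: 96.3 − 20·log₁₀(11.3/1.6) = 96.3 − 16.98 = 79.32 dB SPL.
Σ 10^(L/10) = 1.007e+08 → L_total = 10·log₁₀(1.007e+08) = 80.03 dB SPL.

80.0 dB SPL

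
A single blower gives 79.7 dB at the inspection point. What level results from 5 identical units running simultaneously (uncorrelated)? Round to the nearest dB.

N identical incoherent sources raise the level by 10·log₁₀ N.
L_total = 79.7 + 10·log₁₀(5) = 79.7 + 6.990 = 86.69 dB.

87 dB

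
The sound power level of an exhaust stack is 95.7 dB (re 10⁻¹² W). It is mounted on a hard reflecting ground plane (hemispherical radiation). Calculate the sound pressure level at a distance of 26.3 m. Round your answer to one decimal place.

59.3 dB

L_p = L_w − 10·log₁₀(2π·r²) with r = 26.3 m.
2π·r² = 4346 m², 10·log₁₀ of that is 36.381 dB.
L_p = 95.7 − 36.381 = 59.32 dB.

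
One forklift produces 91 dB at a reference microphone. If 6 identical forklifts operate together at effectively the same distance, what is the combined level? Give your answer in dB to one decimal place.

N identical incoherent sources raise the level by 10·log₁₀ N.
L_total = 91 + 10·log₁₀(6) = 91 + 7.782 = 98.78 dB.

98.8 dB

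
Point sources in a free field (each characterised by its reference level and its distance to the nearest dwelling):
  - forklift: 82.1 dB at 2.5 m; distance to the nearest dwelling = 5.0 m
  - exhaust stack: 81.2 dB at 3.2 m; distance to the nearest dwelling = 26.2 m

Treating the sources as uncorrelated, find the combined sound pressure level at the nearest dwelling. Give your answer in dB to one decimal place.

76.3 dB

Apply inverse-square spreading to bring every level to the receiver, then sum 10^(L/10).
forklift: 82.1 − 20·log₁₀(5.0/2.5) = 82.1 − 6.02 = 76.08 dB.
exhaust stack: 81.2 − 20·log₁₀(26.2/3.2) = 81.2 − 18.26 = 62.94 dB.
Σ 10^(L/10) = 4.251e+07 → L_total = 10·log₁₀(4.251e+07) = 76.29 dB.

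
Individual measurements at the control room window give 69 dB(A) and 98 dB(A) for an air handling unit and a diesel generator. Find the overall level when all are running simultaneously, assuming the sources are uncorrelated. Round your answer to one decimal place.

98.0 dB(A)

Incoherent sources combine by intensity addition: L_total = 10·log₁₀(Σ 10^(L_i/10)).
Σ 10^(L/10) = 10^(69/10) + 10^(98/10) = 6.318e+09.
L_total = 10·log₁₀(6.318e+09) = 98.01 dB(A).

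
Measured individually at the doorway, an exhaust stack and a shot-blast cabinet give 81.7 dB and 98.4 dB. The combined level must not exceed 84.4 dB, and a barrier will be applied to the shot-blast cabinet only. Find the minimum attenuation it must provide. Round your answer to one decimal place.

Fixed contribution from the other source: Σ 10^(L/10) = 10^(81.7/10) = 1.479e+08 (81.70 dB).
To meet 84.4 dB overall, the treated shot-blast cabinet may contribute at most 10^(84.4/10) − 1.479e+08 = 1.275e+08, i.e. 81.06 dB.
So the shot-blast cabinet must be reduced from 98.4 to 81.06 dB: IL = 17.34 dB.

17.3 dB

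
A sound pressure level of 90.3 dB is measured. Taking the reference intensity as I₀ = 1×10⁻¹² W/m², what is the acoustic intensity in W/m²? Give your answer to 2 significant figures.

0.0011 W/m²

L = 10·log₁₀(I/I₀) ⇒ I = I₀·10^(L/10) = 10⁻¹² × 10^9.03.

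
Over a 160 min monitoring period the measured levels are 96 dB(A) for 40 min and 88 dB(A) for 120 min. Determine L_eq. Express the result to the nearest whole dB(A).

The energy average is taken in the linear domain: L_eq = 10·log₁₀[(Σ tᵢ·10^(Lᵢ/10))/T], T = 160 min.
Σ tᵢ·10^(Lᵢ/10) = 40·10^(96/10) + 120·10^(88/10) = 2.350e+11.
L_eq = 10·log₁₀(2.350e+11/160) = 91.67 dB(A).

92 dB(A)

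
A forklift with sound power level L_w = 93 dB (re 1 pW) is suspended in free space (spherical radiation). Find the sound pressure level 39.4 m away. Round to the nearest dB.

The power spreads over a sphere of area 4π·r², so L_p = L_w − 10·log₁₀(4π·r²).
4π·r² = 1.951e+04 m², 10·log₁₀ of that is 42.902 dB.
L_p = 93 − 42.902 = 50.10 dB.

50 dB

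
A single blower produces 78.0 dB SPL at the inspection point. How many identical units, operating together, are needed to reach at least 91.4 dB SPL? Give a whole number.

The shortfall is 91.4 − 78.0 = 13.4 dB, and N units add 10·log₁₀ N, so need 10·log₁₀ N ≥ 13.4.
N ≥ 10^(13.4/10) = 21.878, so N = 22.

22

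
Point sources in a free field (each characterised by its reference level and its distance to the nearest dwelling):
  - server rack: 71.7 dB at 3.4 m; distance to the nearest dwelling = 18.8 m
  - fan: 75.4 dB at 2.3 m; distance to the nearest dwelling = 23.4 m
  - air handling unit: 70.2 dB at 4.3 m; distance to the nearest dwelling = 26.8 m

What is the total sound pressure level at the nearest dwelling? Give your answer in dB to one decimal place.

First find each source's level at the receiver (point-source: −20·log₁₀(r/r_ref)), then combine on an intensity basis.
server rack: 71.7 − 20·log₁₀(18.8/3.4) = 71.7 − 14.85 = 56.85 dB.
fan: 75.4 − 20·log₁₀(23.4/2.3) = 75.4 − 20.15 = 55.25 dB.
air handling unit: 70.2 − 20·log₁₀(26.8/4.3) = 70.2 − 15.89 = 54.31 dB.
Σ 10^(L/10) = 1.088e+06 → L_total = 10·log₁₀(1.088e+06) = 60.37 dB.

60.4 dB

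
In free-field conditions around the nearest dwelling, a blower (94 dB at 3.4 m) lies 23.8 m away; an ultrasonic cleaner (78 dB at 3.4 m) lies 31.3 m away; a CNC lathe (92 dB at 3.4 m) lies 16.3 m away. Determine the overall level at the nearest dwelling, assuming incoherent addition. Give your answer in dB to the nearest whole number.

81 dB

First find each source's level at the receiver (point-source: −20·log₁₀(r/r_ref)), then combine on an intensity basis.
blower: 94 − 20·log₁₀(23.8/3.4) = 94 − 16.90 = 77.10 dB.
ultrasonic cleaner: 78 − 20·log₁₀(31.3/3.4) = 78 − 19.28 = 58.72 dB.
CNC lathe: 92 − 20·log₁₀(16.3/3.4) = 92 − 13.61 = 78.39 dB.
Σ 10^(L/10) = 1.210e+08 → L_total = 10·log₁₀(1.210e+08) = 80.83 dB.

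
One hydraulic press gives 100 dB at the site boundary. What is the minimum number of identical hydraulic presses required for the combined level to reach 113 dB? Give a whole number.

N identical sources give L₁ + 10·log₁₀ N, so require 10·log₁₀ N ≥ 113 − 100 = 13.0 dB.
N ≥ 10^(13.0/10) = 19.953, so N = 20.

20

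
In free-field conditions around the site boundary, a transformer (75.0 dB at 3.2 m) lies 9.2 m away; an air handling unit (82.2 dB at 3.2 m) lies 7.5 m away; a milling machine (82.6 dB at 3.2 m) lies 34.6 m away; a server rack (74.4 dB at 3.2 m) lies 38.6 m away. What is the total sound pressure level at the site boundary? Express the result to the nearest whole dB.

First find each source's level at the receiver (point-source: −20·log₁₀(r/r_ref)), then combine on an intensity basis.
transformer: 75.0 − 20·log₁₀(9.2/3.2) = 75.0 − 9.17 = 65.83 dB.
air handling unit: 82.2 − 20·log₁₀(7.5/3.2) = 82.2 − 7.40 = 74.80 dB.
milling machine: 82.6 − 20·log₁₀(34.6/3.2) = 82.6 − 20.68 = 61.92 dB.
server rack: 74.4 − 20·log₁₀(38.6/3.2) = 74.4 − 21.63 = 52.77 dB.
Σ 10^(L/10) = 3.578e+07 → L_total = 10·log₁₀(3.578e+07) = 75.54 dB.

76 dB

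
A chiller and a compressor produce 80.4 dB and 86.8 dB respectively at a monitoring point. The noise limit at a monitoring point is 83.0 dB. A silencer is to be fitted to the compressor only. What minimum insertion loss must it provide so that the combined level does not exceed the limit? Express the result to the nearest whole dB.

The untreated sources together contribute 10^(80.4/10) = 1.096e+08, i.e. 80.40 dB.
To meet 83.0 dB overall, the treated compressor may contribute at most 10^(83.0/10) − 1.096e+08 = 8.988e+07, i.e. 79.54 dB.
So the compressor must be reduced from 86.8 to 79.54 dB: IL = 7.26 dB.

7 dB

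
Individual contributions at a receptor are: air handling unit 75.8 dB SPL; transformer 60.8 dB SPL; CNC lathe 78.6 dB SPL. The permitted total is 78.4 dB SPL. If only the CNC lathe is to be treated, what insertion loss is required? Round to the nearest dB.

Everything except the CNC lathe sums to 10^(75.8/10) + 10^(60.8/10) = 3.922e+07 in linear terms, 75.94 dB SPL.
To meet 78.4 dB SPL overall, the treated CNC lathe may contribute at most 10^(78.4/10) − 3.922e+07 = 2.996e+07, i.e. 74.77 dB SPL.
Required insertion loss = 78.6 − 74.77 = 3.83 dB.

4 dB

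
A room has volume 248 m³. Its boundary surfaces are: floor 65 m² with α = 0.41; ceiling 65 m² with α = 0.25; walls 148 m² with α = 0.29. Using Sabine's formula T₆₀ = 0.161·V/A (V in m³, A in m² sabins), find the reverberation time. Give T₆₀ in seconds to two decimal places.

A = Σ Sᵢαᵢ = 65·0.41 + 65·0.25 + 148·0.29 = 85.82 m².
T₆₀ = 0.161·V/A = 0.161·248/85.82 = 0.465 s.

0.47 s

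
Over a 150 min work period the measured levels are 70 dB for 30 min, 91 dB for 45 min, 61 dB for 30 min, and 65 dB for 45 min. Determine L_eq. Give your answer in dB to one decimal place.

The energy average is taken in the linear domain: L_eq = 10·log₁₀[(Σ tᵢ·10^(Lᵢ/10))/T], T = 150 min.
Σ tᵢ·10^(Lᵢ/10) = 30·10^(70/10) + 45·10^(91/10) + 30·10^(61/10) + 45·10^(65/10) = 5.713e+10.
L_eq = 10·log₁₀(5.713e+10/150) = 85.81 dB.

85.8 dB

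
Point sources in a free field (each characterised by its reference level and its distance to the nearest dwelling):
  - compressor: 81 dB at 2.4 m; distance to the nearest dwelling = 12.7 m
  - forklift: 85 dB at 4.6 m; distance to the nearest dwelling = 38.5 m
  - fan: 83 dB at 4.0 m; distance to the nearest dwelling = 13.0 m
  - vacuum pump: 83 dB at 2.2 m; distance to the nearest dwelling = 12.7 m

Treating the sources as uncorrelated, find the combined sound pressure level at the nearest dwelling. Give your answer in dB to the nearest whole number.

Apply inverse-square spreading to bring every level to the receiver, then sum 10^(L/10).
compressor: 81 − 20·log₁₀(12.7/2.4) = 81 − 14.47 = 66.53 dB.
forklift: 85 − 20·log₁₀(38.5/4.6) = 85 − 18.45 = 66.55 dB.
fan: 83 − 20·log₁₀(13.0/4.0) = 83 − 10.24 = 72.76 dB.
vacuum pump: 83 − 20·log₁₀(12.7/2.2) = 83 − 15.23 = 67.77 dB.
Σ 10^(L/10) = 3.389e+07 → L_total = 10·log₁₀(3.389e+07) = 75.30 dB.

75 dB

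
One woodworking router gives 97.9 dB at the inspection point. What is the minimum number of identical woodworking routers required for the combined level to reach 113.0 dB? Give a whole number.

33

Need L₁ + 10·log₁₀ N ≥ 113.0, i.e. log₁₀ N ≥ 1.51.
N ≥ 10^(15.1/10) = 32.359, so N = 33.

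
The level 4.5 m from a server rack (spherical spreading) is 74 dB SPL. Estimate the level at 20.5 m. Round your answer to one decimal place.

60.8 dB SPL

Spherical spreading from a point source gives a 20·log₁₀(r₂/r₁) drop.
L₂ = 74 − 20·log₁₀(20.5/4.5) = 74 − 13.171 = 60.83 dB SPL.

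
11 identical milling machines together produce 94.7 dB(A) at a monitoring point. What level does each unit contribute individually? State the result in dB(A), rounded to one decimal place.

Dividing the total intensity by 11 lowers the level by 10·log₁₀ 11 = 10.414 dB: L₁ = 94.7 − 10.414.

84.3 dB(A)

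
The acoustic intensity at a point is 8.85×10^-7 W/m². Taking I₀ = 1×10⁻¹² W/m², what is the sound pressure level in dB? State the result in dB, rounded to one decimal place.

L = 10·log₁₀(I/I₀) = 10·log₁₀(8.85×10^-7/10⁻¹²) = 10·log₁₀(8.85×10^5).
L = 10·(0.9469 + 5) = 59.47 dB.

59.5 dB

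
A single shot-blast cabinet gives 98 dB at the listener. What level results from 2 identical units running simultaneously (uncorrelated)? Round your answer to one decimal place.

With 2 equal, uncorrelated contributions the intensity is 2× that of one unit, giving a rise of 10·log₁₀ 2.
L_total = 98 + 10·log₁₀(2) = 98 + 3.010 = 101.01 dB.

101.0 dB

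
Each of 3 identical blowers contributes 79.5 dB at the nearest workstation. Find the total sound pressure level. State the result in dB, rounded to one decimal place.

N identical incoherent sources raise the level by 10·log₁₀ N.
L_total = 79.5 + 10·log₁₀(3) = 79.5 + 4.771 = 84.27 dB.

84.3 dB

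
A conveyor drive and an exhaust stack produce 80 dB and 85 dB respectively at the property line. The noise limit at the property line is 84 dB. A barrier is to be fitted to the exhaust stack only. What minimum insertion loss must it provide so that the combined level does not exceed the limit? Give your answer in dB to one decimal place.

3.2 dB

Fixed contribution from the other source: Σ 10^(L/10) = 10^(80/10) = 1.000e+08 (80.00 dB).
The limit corresponds to 10^(84/10) = 2.512e+08; subtracting the fixed part leaves 1.512e+08 for the exhaust stack, i.e. 81.80 dB.
Required insertion loss = 85 − 81.80 = 3.20 dB.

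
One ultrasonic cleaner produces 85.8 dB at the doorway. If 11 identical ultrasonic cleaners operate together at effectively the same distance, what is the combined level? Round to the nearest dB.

96 dB

With 11 equal, uncorrelated contributions the intensity is 11× that of one unit, giving a rise of 10·log₁₀ 11.
L_total = 85.8 + 10·log₁₀(11) = 85.8 + 10.414 = 96.21 dB.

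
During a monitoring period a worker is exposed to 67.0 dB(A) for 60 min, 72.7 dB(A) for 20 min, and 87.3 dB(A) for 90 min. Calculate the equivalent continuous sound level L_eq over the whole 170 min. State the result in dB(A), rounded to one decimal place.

Weight each interval's intensity by its duration and average over T = 170 min:
Σ tᵢ·10^(Lᵢ/10) = 60·10^(67.0/10) + 20·10^(72.7/10) + 90·10^(87.3/10) = 4.901e+10.
L_eq = 10·log₁₀(4.901e+10/170) = 84.60 dB(A).

84.6 dB(A)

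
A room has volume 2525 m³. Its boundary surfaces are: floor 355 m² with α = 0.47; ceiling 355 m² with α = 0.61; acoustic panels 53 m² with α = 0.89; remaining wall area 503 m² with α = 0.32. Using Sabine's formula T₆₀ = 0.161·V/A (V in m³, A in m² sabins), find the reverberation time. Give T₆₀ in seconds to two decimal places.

0.69 s

Summing Sᵢαᵢ: 355·0.47 + 355·0.61 + 53·0.89 + 503·0.32 = 591.53 m².
T₆₀ = 0.161 × 2525 / 591.53 = 0.687 s.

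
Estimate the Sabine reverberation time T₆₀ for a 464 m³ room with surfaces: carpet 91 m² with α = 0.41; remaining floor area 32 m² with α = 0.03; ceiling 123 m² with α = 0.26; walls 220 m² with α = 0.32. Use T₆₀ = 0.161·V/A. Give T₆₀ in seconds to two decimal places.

0.53 s

Summing Sᵢαᵢ: 91·0.41 + 32·0.03 + 123·0.26 + 220·0.32 = 140.65 m².
T₆₀ = 0.161·V/A = 0.161·464/140.65 = 0.531 s.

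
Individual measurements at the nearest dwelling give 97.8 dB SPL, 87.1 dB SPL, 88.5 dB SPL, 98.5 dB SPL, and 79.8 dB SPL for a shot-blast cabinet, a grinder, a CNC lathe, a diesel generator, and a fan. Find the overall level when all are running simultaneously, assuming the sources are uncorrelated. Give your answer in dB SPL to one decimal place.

Incoherent sources combine by intensity addition: L_total = 10·log₁₀(Σ 10^(L_i/10)).
Σ 10^(L/10) = 10^(97.8/10) + 10^(87.1/10) + 10^(88.5/10) + 10^(98.5/10) + 10^(79.8/10) = 1.442e+10.
L_total = 10·log₁₀(1.442e+10) = 101.59 dB SPL.

101.6 dB SPL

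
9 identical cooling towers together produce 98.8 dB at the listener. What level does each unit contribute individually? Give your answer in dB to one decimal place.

9 equal contributions raise the level by 10·log₁₀ 9 = 9.542 dB, so each unit alone gives 98.8 − 9.542.

89.3 dB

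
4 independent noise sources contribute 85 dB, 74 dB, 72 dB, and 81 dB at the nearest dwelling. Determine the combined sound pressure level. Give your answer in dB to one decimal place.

86.8 dB

For uncorrelated sources the intensities add, so convert each level to linear form, sum, and take 10·log₁₀ of the total.
Σ 10^(L/10) = 10^(85/10) + 10^(74/10) + 10^(72/10) + 10^(81/10) = 4.831e+08.
L_total = 10·log₁₀(4.831e+08) = 86.84 dB.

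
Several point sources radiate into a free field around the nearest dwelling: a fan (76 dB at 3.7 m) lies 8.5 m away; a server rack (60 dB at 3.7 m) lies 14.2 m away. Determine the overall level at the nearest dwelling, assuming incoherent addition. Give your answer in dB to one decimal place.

68.8 dB

First find each source's level at the receiver (point-source: −20·log₁₀(r/r_ref)), then combine on an intensity basis.
fan: 76 − 20·log₁₀(8.5/3.7) = 76 − 7.22 = 68.78 dB.
server rack: 60 − 20·log₁₀(14.2/3.7) = 60 − 11.68 = 48.32 dB.
Σ 10^(L/10) = 7.611e+06 → L_total = 10·log₁₀(7.611e+06) = 68.81 dB.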